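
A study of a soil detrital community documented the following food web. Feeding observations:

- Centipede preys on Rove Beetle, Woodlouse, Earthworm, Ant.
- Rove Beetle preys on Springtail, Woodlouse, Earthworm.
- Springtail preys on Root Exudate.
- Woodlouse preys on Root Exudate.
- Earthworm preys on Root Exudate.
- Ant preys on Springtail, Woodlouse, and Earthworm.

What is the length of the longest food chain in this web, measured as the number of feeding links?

3 links

One longest chain: Root Exudate → Woodlouse → Rove Beetle → Centipede.
It has 4 species and 3 links.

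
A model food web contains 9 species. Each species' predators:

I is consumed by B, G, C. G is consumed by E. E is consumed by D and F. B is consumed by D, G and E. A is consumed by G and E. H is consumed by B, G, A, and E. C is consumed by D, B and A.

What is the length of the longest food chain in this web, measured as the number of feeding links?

One longest chain: I → C → A → G → E → F.
It has 6 species and 5 links.

5 links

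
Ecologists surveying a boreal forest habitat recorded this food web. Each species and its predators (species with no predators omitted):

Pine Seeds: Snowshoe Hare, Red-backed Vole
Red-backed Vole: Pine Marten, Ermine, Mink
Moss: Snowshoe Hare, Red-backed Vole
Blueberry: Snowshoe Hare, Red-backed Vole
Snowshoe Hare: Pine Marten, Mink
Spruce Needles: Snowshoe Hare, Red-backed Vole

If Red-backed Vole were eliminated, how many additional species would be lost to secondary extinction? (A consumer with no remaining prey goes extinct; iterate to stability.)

1

Remove Red-backed Vole.
Round 1: Ermine (all prey gone) → extinct.
No further losses. Total secondary extinctions: 1.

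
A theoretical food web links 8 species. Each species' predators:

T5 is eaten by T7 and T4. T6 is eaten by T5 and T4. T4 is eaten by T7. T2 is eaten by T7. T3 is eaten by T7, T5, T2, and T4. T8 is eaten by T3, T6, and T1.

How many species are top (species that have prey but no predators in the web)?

Top species (has prey, but nothing eats it): T1, T7.
Count: 2.

2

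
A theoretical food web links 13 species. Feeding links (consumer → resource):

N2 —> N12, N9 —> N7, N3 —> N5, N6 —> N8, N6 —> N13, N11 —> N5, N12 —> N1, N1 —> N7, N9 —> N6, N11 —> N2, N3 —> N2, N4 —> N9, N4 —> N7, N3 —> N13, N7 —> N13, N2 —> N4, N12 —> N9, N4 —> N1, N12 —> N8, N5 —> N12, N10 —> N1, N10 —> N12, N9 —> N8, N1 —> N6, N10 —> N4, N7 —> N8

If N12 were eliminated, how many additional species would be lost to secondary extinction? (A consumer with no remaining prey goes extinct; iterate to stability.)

Remove N12.
Round 1: N5 (all prey gone) → extinct.
No further losses. Total secondary extinctions: 1.

1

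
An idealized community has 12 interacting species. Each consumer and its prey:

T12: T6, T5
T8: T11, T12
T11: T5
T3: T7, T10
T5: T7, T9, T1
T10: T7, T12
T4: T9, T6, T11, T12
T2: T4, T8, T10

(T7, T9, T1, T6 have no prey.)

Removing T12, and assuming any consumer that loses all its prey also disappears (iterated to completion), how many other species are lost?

Remove T12.
Every predator of it retains at least one other prey: T4 still has T9, T6, T11; T8 still has T11; T10 still has T7.
No consumer loses all prey, so no secondary extinctions occur.

0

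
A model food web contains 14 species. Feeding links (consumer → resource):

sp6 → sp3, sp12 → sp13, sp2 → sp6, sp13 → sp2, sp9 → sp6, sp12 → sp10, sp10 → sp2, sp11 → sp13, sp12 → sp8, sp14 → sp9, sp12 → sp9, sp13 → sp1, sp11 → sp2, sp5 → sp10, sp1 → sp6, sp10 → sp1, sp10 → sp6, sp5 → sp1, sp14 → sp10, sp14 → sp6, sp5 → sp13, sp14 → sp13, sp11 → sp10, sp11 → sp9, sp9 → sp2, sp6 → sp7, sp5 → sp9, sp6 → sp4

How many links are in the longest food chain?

4 links

One longest chain: sp7 → sp6 → sp2 → sp9 → sp11.
It has 5 species and 4 links.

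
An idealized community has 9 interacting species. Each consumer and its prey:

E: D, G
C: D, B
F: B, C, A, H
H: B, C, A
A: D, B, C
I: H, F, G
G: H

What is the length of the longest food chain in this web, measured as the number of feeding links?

5 links

One longest chain: D → C → A → H → F → I.
It has 6 species and 5 links.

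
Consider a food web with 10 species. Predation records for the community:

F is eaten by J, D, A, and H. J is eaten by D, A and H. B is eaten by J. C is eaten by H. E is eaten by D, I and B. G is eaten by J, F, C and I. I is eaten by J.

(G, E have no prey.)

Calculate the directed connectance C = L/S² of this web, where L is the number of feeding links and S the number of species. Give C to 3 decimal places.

C = 0.170

The web has S = 10 species and L = 17 feeding links.
C = L / S² = 17 / 100 = 0.1700 ≈ 0.170.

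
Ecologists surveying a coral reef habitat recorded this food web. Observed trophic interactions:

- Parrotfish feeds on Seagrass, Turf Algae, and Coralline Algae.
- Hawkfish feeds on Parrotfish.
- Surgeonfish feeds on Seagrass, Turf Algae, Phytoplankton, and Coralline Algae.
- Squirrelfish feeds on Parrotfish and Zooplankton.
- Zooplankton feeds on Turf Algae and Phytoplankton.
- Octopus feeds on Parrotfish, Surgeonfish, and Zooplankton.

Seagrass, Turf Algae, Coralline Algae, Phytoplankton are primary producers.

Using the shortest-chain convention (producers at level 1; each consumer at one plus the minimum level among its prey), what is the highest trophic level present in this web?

3

Producers (level 1): Seagrass, Turf Algae, Coralline Algae, Phytoplankton.
Following each consumer down to its lowest-level prey: Turf Algae → Zooplankton → Octopus (levels 1 through 3).
All prey of Octopus (Zooplankton 2, Parrotfish 2, Surgeonfish 2) are at level 2 or above, so Octopus is at level 1 + 2 = 3.
Every consumer has at least one prey at level 2 or below, so none exceeds level 3.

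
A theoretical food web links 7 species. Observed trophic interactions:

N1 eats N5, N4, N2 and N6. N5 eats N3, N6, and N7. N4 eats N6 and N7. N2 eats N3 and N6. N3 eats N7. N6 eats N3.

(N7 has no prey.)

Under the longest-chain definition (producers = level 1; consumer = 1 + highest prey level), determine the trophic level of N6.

N7 is a producer → level 1.
N3 eats N7 → level 2.
N6 eats N3 → level 3.

Trophic level 3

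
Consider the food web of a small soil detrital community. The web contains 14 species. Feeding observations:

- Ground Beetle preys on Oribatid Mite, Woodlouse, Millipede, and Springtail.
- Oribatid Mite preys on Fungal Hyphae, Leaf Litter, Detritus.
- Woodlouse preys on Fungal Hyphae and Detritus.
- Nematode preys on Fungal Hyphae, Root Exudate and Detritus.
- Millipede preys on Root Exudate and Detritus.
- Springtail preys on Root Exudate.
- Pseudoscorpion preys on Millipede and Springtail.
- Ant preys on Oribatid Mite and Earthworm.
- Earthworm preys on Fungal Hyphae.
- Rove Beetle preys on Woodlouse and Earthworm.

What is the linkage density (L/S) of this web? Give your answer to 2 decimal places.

L/S = 1.57

There are L = 22 links among S = 14 species.
L/S = 22/14 = 1.5714 ≈ 1.57.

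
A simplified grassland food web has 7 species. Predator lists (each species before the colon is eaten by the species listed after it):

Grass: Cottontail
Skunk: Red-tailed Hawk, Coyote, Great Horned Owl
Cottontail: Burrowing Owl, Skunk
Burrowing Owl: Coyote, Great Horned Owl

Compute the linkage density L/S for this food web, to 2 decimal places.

L/S = 1.14

There are L = 8 links among S = 7 species.
L/S = 8/7 = 1.1429 ≈ 1.14.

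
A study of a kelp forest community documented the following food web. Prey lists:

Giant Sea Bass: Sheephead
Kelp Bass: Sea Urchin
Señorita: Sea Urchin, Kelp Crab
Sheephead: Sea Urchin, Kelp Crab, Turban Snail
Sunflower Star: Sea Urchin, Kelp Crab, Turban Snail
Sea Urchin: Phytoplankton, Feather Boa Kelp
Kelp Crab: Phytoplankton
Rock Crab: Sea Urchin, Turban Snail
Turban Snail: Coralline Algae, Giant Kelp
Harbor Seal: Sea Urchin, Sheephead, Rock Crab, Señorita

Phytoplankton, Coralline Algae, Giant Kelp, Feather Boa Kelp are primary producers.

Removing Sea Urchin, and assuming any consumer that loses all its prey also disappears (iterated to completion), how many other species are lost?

Remove Sea Urchin.
Round 1: Kelp Bass (all prey gone) → extinct.
No further losses. Total secondary extinctions: 1.

1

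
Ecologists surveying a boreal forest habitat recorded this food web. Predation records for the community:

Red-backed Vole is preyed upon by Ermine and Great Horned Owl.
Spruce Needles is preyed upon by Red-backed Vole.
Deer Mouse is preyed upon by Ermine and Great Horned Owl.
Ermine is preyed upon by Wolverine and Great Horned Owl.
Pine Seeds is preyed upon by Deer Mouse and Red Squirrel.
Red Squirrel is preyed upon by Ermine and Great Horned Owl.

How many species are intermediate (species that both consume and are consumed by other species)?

4

Intermediate species (has both prey and predators): Red-backed Vole, Red Squirrel, Deer Mouse, Ermine.
Count: 4.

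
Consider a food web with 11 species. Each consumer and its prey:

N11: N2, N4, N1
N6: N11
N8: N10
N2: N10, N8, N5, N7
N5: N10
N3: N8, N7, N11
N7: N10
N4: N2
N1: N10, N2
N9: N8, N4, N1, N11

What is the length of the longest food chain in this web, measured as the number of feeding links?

One longest chain: N10 → N8 → N2 → N4 → N11 → N6.
It has 6 species and 5 links.

5 links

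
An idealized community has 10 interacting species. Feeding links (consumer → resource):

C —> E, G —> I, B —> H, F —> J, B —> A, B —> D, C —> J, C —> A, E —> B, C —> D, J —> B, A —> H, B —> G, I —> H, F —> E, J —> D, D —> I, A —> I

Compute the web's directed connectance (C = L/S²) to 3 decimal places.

C = 0.180

The web has S = 10 species and L = 18 feeding links.
C = L / S² = 18 / 100 = 0.1800 ≈ 0.180.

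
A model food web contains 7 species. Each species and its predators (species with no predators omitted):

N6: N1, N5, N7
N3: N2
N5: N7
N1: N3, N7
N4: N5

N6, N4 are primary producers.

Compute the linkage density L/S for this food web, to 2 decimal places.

L/S = 1.14

There are L = 8 links among S = 7 species.
L/S = 8/7 = 1.1429 ≈ 1.14.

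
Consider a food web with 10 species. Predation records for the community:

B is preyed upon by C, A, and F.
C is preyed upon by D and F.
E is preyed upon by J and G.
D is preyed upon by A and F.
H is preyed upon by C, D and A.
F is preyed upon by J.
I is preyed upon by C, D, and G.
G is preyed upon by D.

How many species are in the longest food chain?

One longest chain: I → C → D → F → J.
It has 5 species and 4 links.

5 species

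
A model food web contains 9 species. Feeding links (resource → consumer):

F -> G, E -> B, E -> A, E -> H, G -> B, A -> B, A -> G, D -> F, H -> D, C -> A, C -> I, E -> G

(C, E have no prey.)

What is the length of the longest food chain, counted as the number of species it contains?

One longest chain: E → H → D → F → G → B.
It has 6 species and 5 links.

6 species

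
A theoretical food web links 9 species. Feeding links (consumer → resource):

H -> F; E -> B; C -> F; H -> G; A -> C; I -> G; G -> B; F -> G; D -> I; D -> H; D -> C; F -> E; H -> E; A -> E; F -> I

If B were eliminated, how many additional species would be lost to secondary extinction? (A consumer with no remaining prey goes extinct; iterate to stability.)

8

Remove B.
Round 1: E (all prey gone), G (all prey gone) → extinct.
Round 2: I (all prey gone) → extinct.
Round 3: F (all prey gone) → extinct.
Round 4: H (all prey gone), C (all prey gone) → extinct.
Round 5: D (all prey gone), A (all prey gone) → extinct.
No further losses. Total secondary extinctions: 8.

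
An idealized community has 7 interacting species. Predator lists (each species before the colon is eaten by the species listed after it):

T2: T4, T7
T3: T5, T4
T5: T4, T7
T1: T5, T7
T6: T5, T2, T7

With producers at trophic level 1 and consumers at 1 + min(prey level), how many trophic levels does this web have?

Producers (level 1): T3, T6, T1.
Following each consumer down to its lowest-level prey: T6 → T2 (levels 1 through 2).
All prey of T2 (T6 1) are at level 1 or above, so T2 is at level 1 + 1 = 2.
Every consumer has at least one prey at level 1 or below, so none exceeds level 2.

2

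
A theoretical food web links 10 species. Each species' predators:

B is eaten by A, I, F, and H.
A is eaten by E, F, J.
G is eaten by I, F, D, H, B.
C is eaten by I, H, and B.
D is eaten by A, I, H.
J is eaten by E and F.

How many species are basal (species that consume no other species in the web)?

2

Basal species (no prey listed): G, C.
Count: 2.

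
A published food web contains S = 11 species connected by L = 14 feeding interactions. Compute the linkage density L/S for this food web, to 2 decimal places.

There are L = 14 links among S = 11 species.
L/S = 14/11 = 1.2727 ≈ 1.27.

L/S = 1.27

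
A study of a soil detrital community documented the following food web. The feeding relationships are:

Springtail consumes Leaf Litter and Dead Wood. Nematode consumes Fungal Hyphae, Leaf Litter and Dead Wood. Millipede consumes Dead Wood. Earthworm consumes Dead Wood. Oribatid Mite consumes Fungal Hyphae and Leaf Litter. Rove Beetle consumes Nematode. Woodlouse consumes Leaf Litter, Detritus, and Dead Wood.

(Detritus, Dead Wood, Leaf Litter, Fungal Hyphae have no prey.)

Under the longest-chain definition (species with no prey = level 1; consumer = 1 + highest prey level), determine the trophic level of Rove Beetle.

Trophic level 3

Dead Wood has no prey (basal) → level 1.
Nematode eats Dead Wood (level 1); other prey at levels: Leaf Litter 1, Fungal Hyphae 1 → level 2.
Rove Beetle eats Nematode → level 3.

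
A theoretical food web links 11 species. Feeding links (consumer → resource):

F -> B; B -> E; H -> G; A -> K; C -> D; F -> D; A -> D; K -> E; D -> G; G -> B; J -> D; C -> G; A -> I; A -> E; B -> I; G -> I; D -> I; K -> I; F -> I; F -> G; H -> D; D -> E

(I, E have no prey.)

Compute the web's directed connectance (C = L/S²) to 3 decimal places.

C = 0.182

The web has S = 11 species and L = 22 feeding links.
C = L / S² = 22 / 121 = 0.1818 ≈ 0.182.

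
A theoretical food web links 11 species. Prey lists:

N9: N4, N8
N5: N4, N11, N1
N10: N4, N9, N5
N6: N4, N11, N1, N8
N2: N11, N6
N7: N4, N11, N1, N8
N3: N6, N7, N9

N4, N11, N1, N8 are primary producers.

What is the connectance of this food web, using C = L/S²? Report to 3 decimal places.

The web has S = 11 species and L = 21 feeding links.
C = L / S² = 21 / 121 = 0.1736 ≈ 0.174.

C = 0.174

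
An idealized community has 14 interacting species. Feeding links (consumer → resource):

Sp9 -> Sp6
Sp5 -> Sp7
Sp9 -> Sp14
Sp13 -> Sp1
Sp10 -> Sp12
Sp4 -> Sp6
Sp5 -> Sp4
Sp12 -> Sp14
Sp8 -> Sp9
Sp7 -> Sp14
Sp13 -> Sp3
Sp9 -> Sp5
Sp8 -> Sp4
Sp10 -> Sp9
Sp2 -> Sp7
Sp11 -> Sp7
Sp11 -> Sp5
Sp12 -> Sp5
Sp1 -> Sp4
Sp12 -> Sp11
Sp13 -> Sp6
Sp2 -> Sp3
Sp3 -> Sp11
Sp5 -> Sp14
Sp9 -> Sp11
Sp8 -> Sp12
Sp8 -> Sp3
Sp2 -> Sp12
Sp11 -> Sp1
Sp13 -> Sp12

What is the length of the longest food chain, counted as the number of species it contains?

One longest chain: Sp6 → Sp4 → Sp5 → Sp11 → Sp3 → Sp8.
It has 6 species and 5 links.

6 species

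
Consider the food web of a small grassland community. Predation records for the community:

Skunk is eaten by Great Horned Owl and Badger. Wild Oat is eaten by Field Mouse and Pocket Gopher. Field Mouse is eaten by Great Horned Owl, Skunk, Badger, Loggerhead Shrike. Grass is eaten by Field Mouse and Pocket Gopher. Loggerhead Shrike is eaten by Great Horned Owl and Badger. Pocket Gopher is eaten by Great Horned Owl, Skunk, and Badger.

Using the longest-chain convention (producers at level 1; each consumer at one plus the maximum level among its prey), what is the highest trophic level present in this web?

4

Producers (level 1): Wild Oat, Grass.
Wild Oat → Field Mouse → Skunk → Great Horned Owl gives Great Horned Owl level 4.
No species has a prey at level 4, so no species reaches level 5.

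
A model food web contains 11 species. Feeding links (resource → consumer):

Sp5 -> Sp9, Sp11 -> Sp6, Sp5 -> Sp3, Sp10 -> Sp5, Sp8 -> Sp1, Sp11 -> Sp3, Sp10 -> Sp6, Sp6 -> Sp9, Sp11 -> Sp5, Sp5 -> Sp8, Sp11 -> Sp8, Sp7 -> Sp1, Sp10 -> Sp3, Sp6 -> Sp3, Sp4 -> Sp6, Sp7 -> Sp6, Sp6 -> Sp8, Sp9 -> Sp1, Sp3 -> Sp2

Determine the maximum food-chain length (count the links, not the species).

3 links

One longest chain: Sp4 → Sp6 → Sp8 → Sp1.
It has 4 species and 3 links.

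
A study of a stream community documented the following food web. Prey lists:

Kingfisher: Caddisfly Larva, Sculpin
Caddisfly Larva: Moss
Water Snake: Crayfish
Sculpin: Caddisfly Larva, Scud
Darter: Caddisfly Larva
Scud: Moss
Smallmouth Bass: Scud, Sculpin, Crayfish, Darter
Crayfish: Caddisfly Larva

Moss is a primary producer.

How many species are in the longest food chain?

4 species

One longest chain: Moss → Caddisfly Larva → Crayfish → Water Snake.
It has 4 species and 3 links.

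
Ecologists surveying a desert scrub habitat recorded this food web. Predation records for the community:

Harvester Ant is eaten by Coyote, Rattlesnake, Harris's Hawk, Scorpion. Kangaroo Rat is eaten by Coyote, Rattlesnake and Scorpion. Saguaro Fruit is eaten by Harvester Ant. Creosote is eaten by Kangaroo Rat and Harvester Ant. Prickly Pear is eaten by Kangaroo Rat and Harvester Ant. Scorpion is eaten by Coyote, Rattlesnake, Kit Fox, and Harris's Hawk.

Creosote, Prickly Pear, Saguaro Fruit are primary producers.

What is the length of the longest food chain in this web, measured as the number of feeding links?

3 links

One longest chain: Creosote → Harvester Ant → Scorpion → Coyote.
It has 4 species and 3 links.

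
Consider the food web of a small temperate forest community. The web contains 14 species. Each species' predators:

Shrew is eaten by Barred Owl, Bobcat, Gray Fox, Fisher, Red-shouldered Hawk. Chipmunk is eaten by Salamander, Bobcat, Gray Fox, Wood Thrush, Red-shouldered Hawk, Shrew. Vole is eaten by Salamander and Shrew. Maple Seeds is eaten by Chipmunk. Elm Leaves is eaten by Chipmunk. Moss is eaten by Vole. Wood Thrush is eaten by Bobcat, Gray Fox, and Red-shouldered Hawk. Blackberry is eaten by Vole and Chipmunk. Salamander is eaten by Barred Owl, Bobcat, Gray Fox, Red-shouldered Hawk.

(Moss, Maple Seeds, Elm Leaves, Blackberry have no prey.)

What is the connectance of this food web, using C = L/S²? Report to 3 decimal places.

The web has S = 14 species and L = 25 feeding links.
C = L / S² = 25 / 196 = 0.1276 ≈ 0.128.

C = 0.128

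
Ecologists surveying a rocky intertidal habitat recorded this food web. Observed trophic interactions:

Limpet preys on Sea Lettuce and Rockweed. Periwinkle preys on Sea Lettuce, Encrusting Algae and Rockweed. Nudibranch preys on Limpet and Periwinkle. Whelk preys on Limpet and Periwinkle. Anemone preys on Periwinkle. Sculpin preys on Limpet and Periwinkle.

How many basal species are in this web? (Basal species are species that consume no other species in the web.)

Basal species (no prey listed): Sea Lettuce, Rockweed, Encrusting Algae.
Count: 3.

3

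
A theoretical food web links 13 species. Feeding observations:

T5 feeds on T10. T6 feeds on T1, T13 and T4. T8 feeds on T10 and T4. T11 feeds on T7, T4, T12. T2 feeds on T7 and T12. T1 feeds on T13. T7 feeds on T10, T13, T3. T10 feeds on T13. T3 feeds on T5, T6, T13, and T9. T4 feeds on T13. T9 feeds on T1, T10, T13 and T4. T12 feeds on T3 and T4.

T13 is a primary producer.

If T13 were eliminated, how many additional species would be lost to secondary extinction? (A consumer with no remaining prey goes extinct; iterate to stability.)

Remove T13.
Round 1: T10 (all prey gone), T4 (all prey gone), T1 (all prey gone) → extinct.
Round 2: T5 (all prey gone), T8 (all prey gone), T6 (all prey gone), T9 (all prey gone) → extinct.
Round 3: T3 (all prey gone) → extinct.
Round 4: T12 (all prey gone), T7 (all prey gone) → extinct.
Round 5: T11 (all prey gone), T2 (all prey gone) → extinct.
No further losses. Total secondary extinctions: 12.

12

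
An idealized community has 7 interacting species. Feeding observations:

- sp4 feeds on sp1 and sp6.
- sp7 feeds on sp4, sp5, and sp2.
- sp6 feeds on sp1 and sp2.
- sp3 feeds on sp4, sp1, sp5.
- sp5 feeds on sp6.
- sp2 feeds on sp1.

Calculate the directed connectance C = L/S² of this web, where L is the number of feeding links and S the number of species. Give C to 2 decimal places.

C = 0.24

The web has S = 7 species and L = 12 feeding links.
C = L / S² = 12 / 49 = 0.2449 ≈ 0.24.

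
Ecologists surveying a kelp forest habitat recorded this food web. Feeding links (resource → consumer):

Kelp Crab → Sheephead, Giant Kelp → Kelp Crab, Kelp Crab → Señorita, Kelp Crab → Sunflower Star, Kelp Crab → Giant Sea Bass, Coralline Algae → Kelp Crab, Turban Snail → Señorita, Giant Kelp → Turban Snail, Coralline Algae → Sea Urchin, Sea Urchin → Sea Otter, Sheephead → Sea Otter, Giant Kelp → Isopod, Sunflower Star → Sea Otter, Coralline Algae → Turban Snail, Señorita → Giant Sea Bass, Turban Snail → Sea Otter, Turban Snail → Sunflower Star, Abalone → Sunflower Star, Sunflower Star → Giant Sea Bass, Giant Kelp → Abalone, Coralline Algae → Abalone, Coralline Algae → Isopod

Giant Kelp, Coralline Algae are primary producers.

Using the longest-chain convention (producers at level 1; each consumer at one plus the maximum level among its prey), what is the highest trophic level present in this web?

Producers (level 1): Giant Kelp, Coralline Algae.
Giant Kelp → Kelp Crab → Sheephead → Sea Otter gives Sea Otter level 4.
No species has a prey at level 4, so no species reaches level 5.

4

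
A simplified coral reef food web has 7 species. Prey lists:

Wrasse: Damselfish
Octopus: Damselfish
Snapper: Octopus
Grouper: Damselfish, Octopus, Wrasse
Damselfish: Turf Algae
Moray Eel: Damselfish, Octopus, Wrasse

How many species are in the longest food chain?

4 species

One longest chain: Turf Algae → Damselfish → Octopus → Moray Eel.
It has 4 species and 3 links.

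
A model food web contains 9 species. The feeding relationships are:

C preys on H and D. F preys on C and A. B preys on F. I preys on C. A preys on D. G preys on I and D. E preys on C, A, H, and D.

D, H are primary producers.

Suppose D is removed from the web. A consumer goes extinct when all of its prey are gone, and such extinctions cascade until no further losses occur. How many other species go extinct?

1

Remove D.
Round 1: A (all prey gone) → extinct.
No further losses. Total secondary extinctions: 1.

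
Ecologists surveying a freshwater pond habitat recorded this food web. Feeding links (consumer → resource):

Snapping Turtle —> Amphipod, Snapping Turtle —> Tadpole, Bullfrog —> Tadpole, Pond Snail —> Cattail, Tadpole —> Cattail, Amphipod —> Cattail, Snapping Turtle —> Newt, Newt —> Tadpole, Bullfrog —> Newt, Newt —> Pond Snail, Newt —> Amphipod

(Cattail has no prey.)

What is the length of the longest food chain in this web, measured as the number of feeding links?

3 links

One longest chain: Cattail → Tadpole → Newt → Snapping Turtle.
It has 4 species and 3 links.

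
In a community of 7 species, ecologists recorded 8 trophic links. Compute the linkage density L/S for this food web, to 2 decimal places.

L/S = 1.14

There are L = 8 links among S = 7 species.
L/S = 8/7 = 1.1429 ≈ 1.14.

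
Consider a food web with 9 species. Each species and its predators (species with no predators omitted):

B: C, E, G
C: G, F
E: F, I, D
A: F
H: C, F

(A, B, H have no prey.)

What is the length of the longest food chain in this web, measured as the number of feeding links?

2 links

One longest chain: B → C → G.
It has 3 species and 2 links.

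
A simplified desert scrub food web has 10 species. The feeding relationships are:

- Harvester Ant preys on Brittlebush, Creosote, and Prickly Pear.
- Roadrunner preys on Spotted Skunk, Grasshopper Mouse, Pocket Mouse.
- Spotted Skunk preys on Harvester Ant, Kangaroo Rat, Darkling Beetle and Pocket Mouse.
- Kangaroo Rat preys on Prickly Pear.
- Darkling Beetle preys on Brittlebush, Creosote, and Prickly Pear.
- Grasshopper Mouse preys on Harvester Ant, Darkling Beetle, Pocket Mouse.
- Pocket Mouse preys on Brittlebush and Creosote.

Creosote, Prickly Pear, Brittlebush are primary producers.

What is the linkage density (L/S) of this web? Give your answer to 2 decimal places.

L/S = 1.90

There are L = 19 links among S = 10 species.
L/S = 19/10 = 1.9000 ≈ 1.90.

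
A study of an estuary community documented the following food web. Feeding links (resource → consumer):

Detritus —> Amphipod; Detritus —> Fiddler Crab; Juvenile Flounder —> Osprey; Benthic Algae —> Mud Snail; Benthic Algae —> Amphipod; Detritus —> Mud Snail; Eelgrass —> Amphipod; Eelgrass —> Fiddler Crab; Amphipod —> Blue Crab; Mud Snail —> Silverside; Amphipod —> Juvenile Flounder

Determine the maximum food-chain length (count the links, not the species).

One longest chain: Detritus → Amphipod → Juvenile Flounder → Osprey.
It has 4 species and 3 links.

3 links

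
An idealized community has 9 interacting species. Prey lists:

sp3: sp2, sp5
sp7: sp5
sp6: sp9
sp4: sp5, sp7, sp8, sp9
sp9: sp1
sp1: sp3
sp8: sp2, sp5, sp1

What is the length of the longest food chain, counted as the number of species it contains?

5 species

One longest chain: sp2 → sp3 → sp1 → sp9 → sp6.
It has 5 species and 4 links.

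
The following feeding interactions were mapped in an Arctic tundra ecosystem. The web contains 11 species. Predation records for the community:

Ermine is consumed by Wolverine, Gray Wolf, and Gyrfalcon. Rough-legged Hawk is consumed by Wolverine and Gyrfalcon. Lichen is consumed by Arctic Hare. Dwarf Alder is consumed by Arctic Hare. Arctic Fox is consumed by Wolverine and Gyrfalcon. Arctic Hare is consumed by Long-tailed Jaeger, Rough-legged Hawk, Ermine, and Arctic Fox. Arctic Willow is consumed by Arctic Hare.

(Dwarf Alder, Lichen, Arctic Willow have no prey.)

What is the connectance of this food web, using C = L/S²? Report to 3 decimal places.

The web has S = 11 species and L = 14 feeding links.
C = L / S² = 14 / 121 = 0.1157 ≈ 0.116.

C = 0.116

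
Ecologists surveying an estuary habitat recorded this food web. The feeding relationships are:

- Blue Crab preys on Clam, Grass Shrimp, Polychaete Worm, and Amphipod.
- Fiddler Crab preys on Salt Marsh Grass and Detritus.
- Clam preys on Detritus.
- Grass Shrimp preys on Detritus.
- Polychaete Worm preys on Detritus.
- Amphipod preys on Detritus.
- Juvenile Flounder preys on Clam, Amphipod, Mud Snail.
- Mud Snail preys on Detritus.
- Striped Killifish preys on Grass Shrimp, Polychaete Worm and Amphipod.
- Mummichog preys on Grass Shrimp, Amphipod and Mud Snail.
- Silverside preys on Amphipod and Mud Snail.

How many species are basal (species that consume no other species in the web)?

2

Basal species (no prey listed): Detritus, Salt Marsh Grass.
Count: 2.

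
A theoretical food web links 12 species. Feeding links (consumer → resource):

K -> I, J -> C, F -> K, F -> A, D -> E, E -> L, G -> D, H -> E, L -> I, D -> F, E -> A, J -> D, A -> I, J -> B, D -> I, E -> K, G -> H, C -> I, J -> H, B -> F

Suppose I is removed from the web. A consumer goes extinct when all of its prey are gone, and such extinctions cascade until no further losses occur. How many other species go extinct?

11

Remove I.
Round 1: A (all prey gone), L (all prey gone), C (all prey gone), K (all prey gone) → extinct.
Round 2: E (all prey gone), F (all prey gone) → extinct.
Round 3: H (all prey gone), D (all prey gone), B (all prey gone) → extinct.
Round 4: G (all prey gone), J (all prey gone) → extinct.
No further losses. Total secondary extinctions: 11.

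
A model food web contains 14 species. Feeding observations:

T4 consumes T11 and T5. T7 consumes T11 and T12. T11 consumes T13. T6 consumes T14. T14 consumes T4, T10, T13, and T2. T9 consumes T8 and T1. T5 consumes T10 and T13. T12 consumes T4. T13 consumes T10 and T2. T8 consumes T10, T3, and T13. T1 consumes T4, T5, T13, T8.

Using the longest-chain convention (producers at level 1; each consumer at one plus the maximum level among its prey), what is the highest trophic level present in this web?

Producers (level 1): T10, T2, T3.
T10 → T13 → T11 → T4 → T12 → T7 gives T7 level 6.
No species has a prey at level 6, so no species reaches level 7.

6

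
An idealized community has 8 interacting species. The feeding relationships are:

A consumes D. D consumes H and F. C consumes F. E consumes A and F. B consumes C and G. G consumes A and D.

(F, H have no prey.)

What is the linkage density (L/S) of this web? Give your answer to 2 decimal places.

There are L = 10 links among S = 8 species.
L/S = 10/8 = 1.2500 ≈ 1.25.

L/S = 1.25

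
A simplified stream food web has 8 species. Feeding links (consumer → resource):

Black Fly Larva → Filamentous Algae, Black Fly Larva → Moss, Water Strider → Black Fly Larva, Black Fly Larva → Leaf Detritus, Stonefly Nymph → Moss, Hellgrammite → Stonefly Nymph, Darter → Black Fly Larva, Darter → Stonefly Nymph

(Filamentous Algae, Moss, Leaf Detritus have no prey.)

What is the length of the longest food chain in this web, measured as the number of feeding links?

One longest chain: Moss → Stonefly Nymph → Hellgrammite.
It has 3 species and 2 links.

2 links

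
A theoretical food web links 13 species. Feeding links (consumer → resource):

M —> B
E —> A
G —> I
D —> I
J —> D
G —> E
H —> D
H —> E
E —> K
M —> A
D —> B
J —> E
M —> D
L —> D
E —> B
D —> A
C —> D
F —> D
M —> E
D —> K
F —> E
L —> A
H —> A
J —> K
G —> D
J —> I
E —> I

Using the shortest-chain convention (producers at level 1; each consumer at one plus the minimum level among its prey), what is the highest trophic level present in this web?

3

Producers (level 1): B, K, A, I.
Following each consumer down to its lowest-level prey: B → D → C (levels 1 through 3).
All prey of C (D 2) are at level 2 or above, so C is at level 1 + 2 = 3.
Every consumer has at least one prey at level 2 or below, so none exceeds level 3.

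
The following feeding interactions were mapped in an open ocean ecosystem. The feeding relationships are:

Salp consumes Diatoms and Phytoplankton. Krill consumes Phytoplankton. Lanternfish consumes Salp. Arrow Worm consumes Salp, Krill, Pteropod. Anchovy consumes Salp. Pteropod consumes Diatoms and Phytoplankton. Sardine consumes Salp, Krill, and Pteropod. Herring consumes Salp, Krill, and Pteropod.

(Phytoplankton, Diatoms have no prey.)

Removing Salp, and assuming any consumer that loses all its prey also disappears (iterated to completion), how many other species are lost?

2

Remove Salp.
Round 1: Anchovy (all prey gone), Lanternfish (all prey gone) → extinct.
No further losses. Total secondary extinctions: 2.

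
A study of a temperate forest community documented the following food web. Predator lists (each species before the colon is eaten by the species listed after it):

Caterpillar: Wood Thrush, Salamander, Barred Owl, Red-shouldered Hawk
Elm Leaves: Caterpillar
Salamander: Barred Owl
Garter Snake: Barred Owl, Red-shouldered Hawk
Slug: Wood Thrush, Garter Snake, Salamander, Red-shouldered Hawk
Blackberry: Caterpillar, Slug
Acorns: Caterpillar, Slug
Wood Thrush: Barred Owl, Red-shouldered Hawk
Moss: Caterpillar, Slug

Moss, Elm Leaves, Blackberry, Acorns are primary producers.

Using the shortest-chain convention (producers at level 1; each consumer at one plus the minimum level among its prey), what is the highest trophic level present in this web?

3

Producers (level 1): Moss, Elm Leaves, Blackberry, Acorns.
Following each consumer down to its lowest-level prey: Moss → Caterpillar → Barred Owl (levels 1 through 3).
All prey of Barred Owl (Caterpillar 2, Salamander 3, Wood Thrush 3, Garter Snake 3) are at level 2 or above, so Barred Owl is at level 1 + 2 = 3.
Every consumer has at least one prey at level 2 or below, so none exceeds level 3.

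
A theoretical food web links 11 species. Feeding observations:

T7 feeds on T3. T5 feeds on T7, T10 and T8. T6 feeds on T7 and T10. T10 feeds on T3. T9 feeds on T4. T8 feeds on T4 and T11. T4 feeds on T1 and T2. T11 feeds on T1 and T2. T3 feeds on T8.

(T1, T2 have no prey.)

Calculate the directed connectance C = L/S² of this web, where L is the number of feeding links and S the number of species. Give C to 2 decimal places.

C = 0.12

The web has S = 11 species and L = 15 feeding links.
C = L / S² = 15 / 121 = 0.1240 ≈ 0.12.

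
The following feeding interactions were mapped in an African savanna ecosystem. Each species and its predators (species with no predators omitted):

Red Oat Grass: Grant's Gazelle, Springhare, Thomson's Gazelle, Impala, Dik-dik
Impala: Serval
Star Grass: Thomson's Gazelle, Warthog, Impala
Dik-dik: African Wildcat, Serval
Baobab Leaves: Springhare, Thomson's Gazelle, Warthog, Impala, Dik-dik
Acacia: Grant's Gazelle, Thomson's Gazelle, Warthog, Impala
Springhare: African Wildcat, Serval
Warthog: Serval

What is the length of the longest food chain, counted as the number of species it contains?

One longest chain: Red Oat Grass → Dik-dik → African Wildcat.
It has 3 species and 2 links.

3 species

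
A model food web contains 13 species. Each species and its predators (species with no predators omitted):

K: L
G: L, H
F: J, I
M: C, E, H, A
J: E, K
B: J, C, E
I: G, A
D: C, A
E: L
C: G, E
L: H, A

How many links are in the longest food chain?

One longest chain: F → J → E → L → H.
It has 5 species and 4 links.

4 links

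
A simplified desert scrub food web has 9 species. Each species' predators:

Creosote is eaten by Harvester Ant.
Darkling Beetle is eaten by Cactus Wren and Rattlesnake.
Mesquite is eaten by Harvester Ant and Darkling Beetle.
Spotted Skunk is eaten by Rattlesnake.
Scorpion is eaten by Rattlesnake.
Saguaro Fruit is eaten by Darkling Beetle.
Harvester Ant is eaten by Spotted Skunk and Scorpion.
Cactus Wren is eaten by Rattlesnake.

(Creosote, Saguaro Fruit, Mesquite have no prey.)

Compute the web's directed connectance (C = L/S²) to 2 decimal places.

C = 0.14

The web has S = 9 species and L = 11 feeding links.
C = L / S² = 11 / 81 = 0.1358 ≈ 0.14.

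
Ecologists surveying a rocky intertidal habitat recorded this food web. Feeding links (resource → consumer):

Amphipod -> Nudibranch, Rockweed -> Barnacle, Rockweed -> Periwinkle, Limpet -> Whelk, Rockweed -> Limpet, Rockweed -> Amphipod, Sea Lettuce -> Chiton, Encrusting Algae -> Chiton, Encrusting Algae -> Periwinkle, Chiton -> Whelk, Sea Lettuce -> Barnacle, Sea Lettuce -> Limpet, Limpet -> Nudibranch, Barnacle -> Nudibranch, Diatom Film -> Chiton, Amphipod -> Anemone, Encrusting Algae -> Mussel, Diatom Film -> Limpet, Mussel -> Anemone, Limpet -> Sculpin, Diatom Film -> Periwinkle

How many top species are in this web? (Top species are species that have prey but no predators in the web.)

5

Top species (has prey, but nothing eats it): Periwinkle, Sculpin, Anemone, Nudibranch, Whelk.
Count: 5.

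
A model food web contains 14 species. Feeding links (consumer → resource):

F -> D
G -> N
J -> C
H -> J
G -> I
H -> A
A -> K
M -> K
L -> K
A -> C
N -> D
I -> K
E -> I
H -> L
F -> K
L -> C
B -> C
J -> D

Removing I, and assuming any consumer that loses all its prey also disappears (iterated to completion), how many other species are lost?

Remove I.
Round 1: E (all prey gone) → extinct.
No further losses. Total secondary extinctions: 1.

1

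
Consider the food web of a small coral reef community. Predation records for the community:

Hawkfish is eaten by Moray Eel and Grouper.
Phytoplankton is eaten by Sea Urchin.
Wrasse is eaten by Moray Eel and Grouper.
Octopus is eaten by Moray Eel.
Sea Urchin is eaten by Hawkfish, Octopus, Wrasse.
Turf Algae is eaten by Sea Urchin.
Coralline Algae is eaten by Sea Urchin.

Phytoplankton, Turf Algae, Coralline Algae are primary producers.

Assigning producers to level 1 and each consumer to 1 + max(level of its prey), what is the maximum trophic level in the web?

4

Producers (level 1): Phytoplankton, Turf Algae, Coralline Algae.
Phytoplankton → Sea Urchin → Octopus → Moray Eel gives Moray Eel level 4.
No species has a prey at level 4, so no species reaches level 5.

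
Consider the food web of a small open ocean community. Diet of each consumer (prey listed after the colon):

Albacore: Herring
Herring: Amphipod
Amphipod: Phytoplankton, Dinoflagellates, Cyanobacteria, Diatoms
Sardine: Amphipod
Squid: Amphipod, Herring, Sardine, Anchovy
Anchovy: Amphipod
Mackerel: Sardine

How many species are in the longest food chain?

One longest chain: Phytoplankton → Amphipod → Herring → Squid.
It has 4 species and 3 links.

4 species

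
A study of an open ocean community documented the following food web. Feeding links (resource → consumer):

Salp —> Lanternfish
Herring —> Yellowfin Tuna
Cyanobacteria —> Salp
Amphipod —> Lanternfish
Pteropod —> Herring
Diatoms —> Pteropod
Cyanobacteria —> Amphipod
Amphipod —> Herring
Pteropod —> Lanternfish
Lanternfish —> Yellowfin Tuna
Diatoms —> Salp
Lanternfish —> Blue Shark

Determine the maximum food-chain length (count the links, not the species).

One longest chain: Diatoms → Pteropod → Lanternfish → Blue Shark.
It has 4 species and 3 links.

3 links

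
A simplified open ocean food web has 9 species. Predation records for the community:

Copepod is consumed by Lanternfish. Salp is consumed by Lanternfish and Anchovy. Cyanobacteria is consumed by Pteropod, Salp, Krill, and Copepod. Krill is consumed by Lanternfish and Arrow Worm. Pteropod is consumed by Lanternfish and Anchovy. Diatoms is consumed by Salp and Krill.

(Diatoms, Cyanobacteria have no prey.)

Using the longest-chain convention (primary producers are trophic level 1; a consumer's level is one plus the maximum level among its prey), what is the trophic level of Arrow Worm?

Diatoms is a producer → level 1.
Krill eats Diatoms (level 1); other prey at levels: Cyanobacteria 1 → level 2.
Arrow Worm eats Krill → level 3.

Trophic level 3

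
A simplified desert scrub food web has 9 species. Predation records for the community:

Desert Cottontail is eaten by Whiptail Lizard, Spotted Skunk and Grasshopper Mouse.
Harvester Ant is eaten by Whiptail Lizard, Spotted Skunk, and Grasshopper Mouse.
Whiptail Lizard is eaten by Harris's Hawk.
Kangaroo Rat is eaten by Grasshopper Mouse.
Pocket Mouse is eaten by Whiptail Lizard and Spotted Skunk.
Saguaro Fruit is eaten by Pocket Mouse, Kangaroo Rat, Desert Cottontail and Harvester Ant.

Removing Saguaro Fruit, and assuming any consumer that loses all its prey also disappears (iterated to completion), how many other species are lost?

8

Remove Saguaro Fruit.
Round 1: Harvester Ant (all prey gone), Desert Cottontail (all prey gone), Pocket Mouse (all prey gone), Kangaroo Rat (all prey gone) → extinct.
Round 2: Spotted Skunk (all prey gone), Whiptail Lizard (all prey gone), Grasshopper Mouse (all prey gone) → extinct.
Round 3: Harris's Hawk (all prey gone) → extinct.
No further losses. Total secondary extinctions: 8.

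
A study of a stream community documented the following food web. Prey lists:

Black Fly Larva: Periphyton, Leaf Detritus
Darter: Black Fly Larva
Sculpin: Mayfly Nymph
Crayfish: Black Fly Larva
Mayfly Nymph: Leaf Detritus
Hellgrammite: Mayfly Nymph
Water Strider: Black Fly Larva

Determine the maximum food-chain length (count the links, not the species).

One longest chain: Periphyton → Black Fly Larva → Water Strider.
It has 3 species and 2 links.

2 links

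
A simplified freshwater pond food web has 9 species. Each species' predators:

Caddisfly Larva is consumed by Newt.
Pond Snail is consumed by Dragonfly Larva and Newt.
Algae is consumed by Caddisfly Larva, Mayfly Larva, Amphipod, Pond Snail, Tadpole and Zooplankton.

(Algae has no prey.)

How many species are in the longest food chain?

3 species

One longest chain: Algae → Caddisfly Larva → Newt.
It has 3 species and 2 links.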